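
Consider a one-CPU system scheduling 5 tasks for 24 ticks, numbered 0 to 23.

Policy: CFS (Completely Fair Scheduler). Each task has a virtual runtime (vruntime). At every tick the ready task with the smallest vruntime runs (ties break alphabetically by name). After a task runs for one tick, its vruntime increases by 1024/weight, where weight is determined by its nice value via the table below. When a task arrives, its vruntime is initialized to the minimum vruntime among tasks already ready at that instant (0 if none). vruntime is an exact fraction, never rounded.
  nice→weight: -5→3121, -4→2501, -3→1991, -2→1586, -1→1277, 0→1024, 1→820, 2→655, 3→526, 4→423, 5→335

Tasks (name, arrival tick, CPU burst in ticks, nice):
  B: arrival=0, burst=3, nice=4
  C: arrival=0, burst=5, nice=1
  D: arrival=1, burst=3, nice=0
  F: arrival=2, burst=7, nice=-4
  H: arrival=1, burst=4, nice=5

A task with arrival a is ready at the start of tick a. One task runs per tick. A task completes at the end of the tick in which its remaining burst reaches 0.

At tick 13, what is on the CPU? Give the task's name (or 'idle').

t=0: vr[B=0 C=0] → run B
t=1: vr[B=1024/423 C=0 D=0 H=0] → run C
t=2: vr[B=1024/423 C=256/205 D=0 F=0 H=0] → run D
t=3: vr[B=1024/423 C=256/205 D=1 F=0 H=0] → run F
t=4: vr[B=1024/423 C=256/205 D=1 F=1024/2501 H=0] → run H
t=5: vr[B=1024/423 C=256/205 D=1 F=1024/2501 H=1024/335] → run F
t=6: vr[B=1024/423 C=256/205 D=1 F=2048/2501 H=1024/335] → run F
t=7: vr[B=1024/423 C=256/205 D=1 F=3072/2501 H=1024/335] → run D
t=8: vr[B=1024/423 C=256/205 D=2 F=3072/2501 H=1024/335] → run F
t=9: vr[B=1024/423 C=256/205 D=2 F=4096/2501 H=1024/335] → run C
t=10: vr[B=1024/423 C=512/205 D=2 F=4096/2501 H=1024/335] → run F
t=11: vr[B=1024/423 C=512/205 D=2 F=5120/2501 H=1024/335] → run D
t=12: vr[B=1024/423 C=512/205 F=5120/2501 H=1024/335] → run F
t=13: vr[B=1024/423 C=512/205 F=6144/2501 H=1024/335] → run B
t=14: vr[B=2048/423 C=512/205 F=6144/2501 H=1024/335] → run F
t=15: vr[B=2048/423 C=512/205 H=1024/335] → run C
t=16: vr[B=2048/423 C=768/205 H=1024/335] → run H
t=17: vr[B=2048/423 C=768/205 H=2048/335] → run C
t=18: vr[B=2048/423 C=1024/205 H=2048/335] → run B
t=19: vr[C=1024/205 H=2048/335] → run C
t=20: vr[H=2048/335] → run H
t=21: vr[H=3072/335] → run H
t=22: (idle)
t=23: (idle)

running at tick 13 = B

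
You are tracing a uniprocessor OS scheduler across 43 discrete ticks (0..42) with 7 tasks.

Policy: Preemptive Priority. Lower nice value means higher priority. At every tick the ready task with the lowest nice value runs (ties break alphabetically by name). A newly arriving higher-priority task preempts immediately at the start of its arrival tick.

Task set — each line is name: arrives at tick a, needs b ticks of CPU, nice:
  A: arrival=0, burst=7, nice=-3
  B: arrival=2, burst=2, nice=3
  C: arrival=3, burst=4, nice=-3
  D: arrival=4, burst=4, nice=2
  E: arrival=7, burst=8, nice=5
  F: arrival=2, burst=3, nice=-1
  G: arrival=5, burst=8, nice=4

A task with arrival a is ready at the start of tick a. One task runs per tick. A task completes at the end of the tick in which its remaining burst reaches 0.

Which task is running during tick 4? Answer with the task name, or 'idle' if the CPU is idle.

t=0: ready={A} → run A
t=1: ready={A} → run A
t=2: ready={A,B,F} → run A
t=3: ready={A,B,C,F} → run A
t=4: ready={A,B,C,D,F} → run A
t=5: ready={A,B,C,D,F,G} → run A
t=6: ready={A,B,C,D,F,G} → run A
t=7: ready={B,C,D,E,F,G} → run C
t=8: ready={B,C,D,E,F,G} → run C
t=9: ready={B,C,D,E,F,G} → run C
t=10: ready={B,C,D,E,F,G} → run C
t=11: ready={B,D,E,F,G} → run F
t=12: ready={B,D,E,F,G} → run F
t=13: ready={B,D,E,F,G} → run F
t=14: ready={B,D,E,G} → run D
t=15: ready={B,D,E,G} → run D
t=16: ready={B,D,E,G} → run D
t=17: ready={B,D,E,G} → run D
t=18: ready={B,E,G} → run B
t=19: ready={B,E,G} → run B
t=20: ready={E,G} → run G
t=21: ready={E,G} → run G
t=22: ready={E,G} → run G
t=23: ready={E,G} → run G
t=24: ready={E,G} → run G
t=25: ready={E,G} → run G
t=26: ready={E,G} → run G
t=27: ready={E,G} → run G
t=28: ready={E} → run E
t=29: ready={E} → run E
t=30: ready={E} → run E
t=31: ready={E} → run E
t=32: ready={E} → run E
t=33: ready={E} → run E
t=34: ready={E} → run E
t=35: ready={E} → run E
t=36: (idle)
t=37: (idle)
t=38: (idle)
t=39: (idle)
t=40: (idle)
t=41: (idle)
t=42: (idle)

running at tick 4 = A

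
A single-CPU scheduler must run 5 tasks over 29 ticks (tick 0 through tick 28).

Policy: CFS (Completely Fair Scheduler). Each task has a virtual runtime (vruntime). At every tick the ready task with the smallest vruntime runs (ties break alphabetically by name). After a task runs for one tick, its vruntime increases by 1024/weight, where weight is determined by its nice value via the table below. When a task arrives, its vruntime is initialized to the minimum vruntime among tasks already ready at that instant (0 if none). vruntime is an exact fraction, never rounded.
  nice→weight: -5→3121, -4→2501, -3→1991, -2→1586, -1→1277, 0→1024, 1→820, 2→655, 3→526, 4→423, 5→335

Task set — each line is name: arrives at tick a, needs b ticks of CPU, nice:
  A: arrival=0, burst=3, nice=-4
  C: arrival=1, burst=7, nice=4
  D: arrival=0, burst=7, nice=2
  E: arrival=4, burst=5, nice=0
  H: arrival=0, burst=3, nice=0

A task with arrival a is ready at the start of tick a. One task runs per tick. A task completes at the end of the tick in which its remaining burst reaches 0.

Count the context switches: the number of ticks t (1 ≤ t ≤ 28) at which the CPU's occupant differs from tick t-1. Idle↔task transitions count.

t=0: vr[A=0 D=0 H=0] → run A
t=1: vr[A=1024/2501 C=0 D=0 H=0] → run C
t=2: vr[A=1024/2501 C=1024/423 D=0 H=0] → run D
t=3: vr[A=1024/2501 C=1024/423 D=1024/655 H=0] → run H
t=4: vr[A=1024/2501 C=1024/423 D=1024/655 E=1024/2501 H=1] → run A
t=5: vr[A=2048/2501 C=1024/423 D=1024/655 E=1024/2501 H=1] → run E
t=6: vr[A=2048/2501 C=1024/423 D=1024/655 E=3525/2501 H=1] → run A
t=7: vr[C=1024/423 D=1024/655 E=3525/2501 H=1] → run H
t=8: vr[C=1024/423 D=1024/655 E=3525/2501 H=2] → run E
t=9: vr[C=1024/423 D=1024/655 E=6026/2501 H=2] → run D
t=10: vr[C=1024/423 D=2048/655 E=6026/2501 H=2] → run H
t=11: vr[C=1024/423 D=2048/655 E=6026/2501] → run E
t=12: vr[C=1024/423 D=2048/655 E=8527/2501] → run C
t=13: vr[C=2048/423 D=2048/655 E=8527/2501] → run D
t=14: vr[C=2048/423 D=3072/655 E=8527/2501] → run E
t=15: vr[C=2048/423 D=3072/655 E=11028/2501] → run E
t=16: vr[C=2048/423 D=3072/655] → run D
t=17: vr[C=2048/423 D=4096/655] → run C
t=18: vr[C=1024/141 D=4096/655] → run D
t=19: vr[C=1024/141 D=1024/131] → run C
t=20: vr[C=4096/423 D=1024/131] → run D
t=21: vr[C=4096/423 D=6144/655] → run D
t=22: vr[C=4096/423] → run C
t=23: vr[C=5120/423] → run C
t=24: vr[C=2048/141] → run C
t=25: (idle)
t=26: (idle)
t=27: (idle)
t=28: (idle)

context switches = 21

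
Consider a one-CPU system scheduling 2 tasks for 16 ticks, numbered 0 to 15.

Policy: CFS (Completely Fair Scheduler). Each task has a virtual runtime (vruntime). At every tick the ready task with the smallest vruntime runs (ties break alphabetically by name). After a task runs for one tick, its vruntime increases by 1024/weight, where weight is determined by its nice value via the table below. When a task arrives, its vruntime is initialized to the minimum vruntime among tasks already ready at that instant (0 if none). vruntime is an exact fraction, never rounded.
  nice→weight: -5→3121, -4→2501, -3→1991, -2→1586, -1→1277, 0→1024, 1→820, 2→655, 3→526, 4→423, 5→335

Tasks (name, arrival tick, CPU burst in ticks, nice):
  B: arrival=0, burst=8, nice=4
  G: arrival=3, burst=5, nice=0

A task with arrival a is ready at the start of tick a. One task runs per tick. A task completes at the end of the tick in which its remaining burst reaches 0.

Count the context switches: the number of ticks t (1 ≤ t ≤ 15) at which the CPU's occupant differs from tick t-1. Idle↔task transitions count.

t=0: vr[B=0] → run B
t=1: vr[B=1024/423] → run B
t=2: vr[B=2048/423] → run B
t=3: vr[B=1024/141 G=1024/141] → run B
t=4: vr[B=4096/423 G=1024/141] → run G
t=5: vr[B=4096/423 G=1165/141] → run G
t=6: vr[B=4096/423 G=1306/141] → run G
t=7: vr[B=4096/423 G=1447/141] → run B
t=8: vr[B=5120/423 G=1447/141] → run G
t=9: vr[B=5120/423 G=1588/141] → run G
t=10: vr[B=5120/423] → run B
t=11: vr[B=2048/141] → run B
t=12: vr[B=7168/423] → run B
t=13: (idle)
t=14: (idle)
t=15: (idle)

context switches = 5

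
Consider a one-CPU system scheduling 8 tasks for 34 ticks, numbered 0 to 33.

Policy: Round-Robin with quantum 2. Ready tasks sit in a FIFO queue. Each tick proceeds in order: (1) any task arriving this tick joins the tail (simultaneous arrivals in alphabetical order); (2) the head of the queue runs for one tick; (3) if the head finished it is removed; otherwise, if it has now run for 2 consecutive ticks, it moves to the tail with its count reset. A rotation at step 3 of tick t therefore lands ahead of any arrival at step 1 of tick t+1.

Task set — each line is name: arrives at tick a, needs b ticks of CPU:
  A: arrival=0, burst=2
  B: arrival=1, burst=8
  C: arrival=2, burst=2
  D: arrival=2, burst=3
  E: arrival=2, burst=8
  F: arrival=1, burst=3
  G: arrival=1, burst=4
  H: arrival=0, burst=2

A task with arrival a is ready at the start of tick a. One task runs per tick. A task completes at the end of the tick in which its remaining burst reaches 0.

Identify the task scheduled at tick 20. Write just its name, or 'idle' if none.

t=0: queue=[A,H] q_used=0 → run A
t=1: queue=[A,H,B,F,G] q_used=1 → run A
t=2: queue=[H,B,F,G,C,D,E] q_used=0 → run H
t=3: queue=[H,B,F,G,C,D,E] q_used=1 → run H
t=4: queue=[B,F,G,C,D,E] q_used=0 → run B
t=5: queue=[B,F,G,C,D,E] q_used=1 → run B
t=6: queue=[F,G,C,D,E,B] q_used=0 → run F
t=7: queue=[F,G,C,D,E,B] q_used=1 → run F
t=8: queue=[G,C,D,E,B,F] q_used=0 → run G
t=9: queue=[G,C,D,E,B,F] q_used=1 → run G
t=10: queue=[C,D,E,B,F,G] q_used=0 → run C
t=11: queue=[C,D,E,B,F,G] q_used=1 → run C
t=12: queue=[D,E,B,F,G] q_used=0 → run D
t=13: queue=[D,E,B,F,G] q_used=1 → run D
t=14: queue=[E,B,F,G,D] q_used=0 → run E
t=15: queue=[E,B,F,G,D] q_used=1 → run E
t=16: queue=[B,F,G,D,E] q_used=0 → run B
t=17: queue=[B,F,G,D,E] q_used=1 → run B
t=18: queue=[F,G,D,E,B] q_used=0 → run F
t=19: queue=[G,D,E,B] q_used=0 → run G
t=20: queue=[G,D,E,B] q_used=1 → run G
t=21: queue=[D,E,B] q_used=0 → run D
t=22: queue=[E,B] q_used=0 → run E
t=23: queue=[E,B] q_used=1 → run E
t=24: queue=[B,E] q_used=0 → run B
t=25: queue=[B,E] q_used=1 → run B
t=26: queue=[E,B] q_used=0 → run E
t=27: queue=[E,B] q_used=1 → run E
t=28: queue=[B,E] q_used=0 → run B
t=29: queue=[B,E] q_used=1 → run B
t=30: queue=[E] q_used=0 → run E
t=31: queue=[E] q_used=1 → run E
t=32: (idle)
t=33: (idle)

running at tick 20 = G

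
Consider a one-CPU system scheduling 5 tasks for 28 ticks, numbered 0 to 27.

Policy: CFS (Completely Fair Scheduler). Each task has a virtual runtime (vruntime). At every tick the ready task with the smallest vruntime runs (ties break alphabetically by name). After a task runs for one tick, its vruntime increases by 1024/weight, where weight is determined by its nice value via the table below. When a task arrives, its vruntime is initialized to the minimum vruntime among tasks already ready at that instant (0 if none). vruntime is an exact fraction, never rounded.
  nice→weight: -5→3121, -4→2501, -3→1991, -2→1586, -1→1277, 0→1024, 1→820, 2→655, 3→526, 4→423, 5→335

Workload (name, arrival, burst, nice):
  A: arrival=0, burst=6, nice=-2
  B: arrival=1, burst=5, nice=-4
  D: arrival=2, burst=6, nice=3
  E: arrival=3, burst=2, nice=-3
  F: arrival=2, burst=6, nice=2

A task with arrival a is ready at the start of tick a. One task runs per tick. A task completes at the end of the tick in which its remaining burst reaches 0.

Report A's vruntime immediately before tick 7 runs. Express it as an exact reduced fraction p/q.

t=0: vr[A=0] → run A
t=1: vr[A=512/793 B=512/793] → run A
t=2: vr[A=1024/793 B=512/793 D=512/793 F=512/793] → run B
t=3: vr[A=1024/793 B=34304/32513 D=512/793 E=512/793 F=512/793] → run D
t=4: vr[A=1024/793 B=34304/32513 D=540672/208559 E=512/793 F=512/793] → run E
t=5: vr[A=1024/793 B=34304/32513 D=540672/208559 E=1831424/1578863 F=512/793] → run F
t=6: vr[A=1024/793 B=34304/32513 D=540672/208559 E=1831424/1578863 F=1147392/519415] → run B
t=7: vr[A=1024/793 B=47616/32513 D=540672/208559 E=1831424/1578863 F=1147392/519415] → run E
t=8: vr[A=1024/793 B=47616/32513 D=540672/208559 F=1147392/519415] → run A
t=9: vr[A=1536/793 B=47616/32513 D=540672/208559 F=1147392/519415] → run B
t=10: vr[A=1536/793 B=60928/32513 D=540672/208559 F=1147392/519415] → run B
t=11: vr[A=1536/793 B=74240/32513 D=540672/208559 F=1147392/519415] → run A
t=12: vr[A=2048/793 B=74240/32513 D=540672/208559 F=1147392/519415] → run F
t=13: vr[A=2048/793 B=74240/32513 D=540672/208559 F=1959424/519415] → run B
t=14: vr[A=2048/793 D=540672/208559 F=1959424/519415] → run A
t=15: vr[A=2560/793 D=540672/208559 F=1959424/519415] → run D
t=16: vr[A=2560/793 D=946688/208559 F=1959424/519415] → run A
t=17: vr[D=946688/208559 F=1959424/519415] → run F
t=18: vr[D=946688/208559 F=2771456/519415] → run D
t=19: vr[D=1352704/208559 F=2771456/519415] → run F
t=20: vr[D=1352704/208559 F=3583488/519415] → run D
t=21: vr[D=1758720/208559 F=3583488/519415] → run F
t=22: vr[D=1758720/208559 F=879104/103883] → run D
t=23: vr[D=2164736/208559 F=879104/103883] → run F
t=24: vr[D=2164736/208559] → run D
t=25: (idle)
t=26: (idle)
t=27: (idle)

vruntime(A, start of tick 7) = 1024/793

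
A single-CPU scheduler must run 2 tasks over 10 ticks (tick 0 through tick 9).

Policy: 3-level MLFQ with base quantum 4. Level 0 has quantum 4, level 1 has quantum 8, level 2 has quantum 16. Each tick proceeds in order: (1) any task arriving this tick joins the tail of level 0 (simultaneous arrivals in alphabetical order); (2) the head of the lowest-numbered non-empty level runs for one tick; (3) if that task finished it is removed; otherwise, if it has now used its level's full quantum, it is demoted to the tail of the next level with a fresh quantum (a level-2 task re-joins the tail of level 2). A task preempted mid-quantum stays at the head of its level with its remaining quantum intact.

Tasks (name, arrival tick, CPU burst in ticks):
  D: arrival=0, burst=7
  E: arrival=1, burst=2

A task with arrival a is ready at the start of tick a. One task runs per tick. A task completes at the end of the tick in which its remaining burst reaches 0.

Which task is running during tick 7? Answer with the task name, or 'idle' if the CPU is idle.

running at tick 7 = D

t=0: L0/L1/L2 = D/-/- → run D
t=1: L0/L1/L2 = DE/-/- → run D
t=2: L0/L1/L2 = DE/-/- → run D
t=3: L0/L1/L2 = DE/-/- → run D
t=4: L0/L1/L2 = E/D/- → run E
t=5: L0/L1/L2 = E/D/- → run E
t=6: L0/L1/L2 = -/D/- → run D
t=7: L0/L1/L2 = -/D/- → run D
t=8: L0/L1/L2 = -/D/- → run D
t=9: (idle)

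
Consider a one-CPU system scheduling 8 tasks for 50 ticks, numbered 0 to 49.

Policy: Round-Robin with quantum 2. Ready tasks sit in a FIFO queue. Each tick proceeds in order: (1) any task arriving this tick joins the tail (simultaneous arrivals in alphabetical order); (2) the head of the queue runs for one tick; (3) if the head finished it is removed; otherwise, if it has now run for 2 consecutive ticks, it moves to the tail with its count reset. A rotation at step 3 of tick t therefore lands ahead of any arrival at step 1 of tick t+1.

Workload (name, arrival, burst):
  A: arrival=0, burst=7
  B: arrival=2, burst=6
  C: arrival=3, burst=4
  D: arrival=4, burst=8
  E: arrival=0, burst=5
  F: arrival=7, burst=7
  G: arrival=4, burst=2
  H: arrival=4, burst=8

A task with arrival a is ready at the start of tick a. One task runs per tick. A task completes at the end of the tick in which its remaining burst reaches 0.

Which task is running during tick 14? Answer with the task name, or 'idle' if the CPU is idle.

running at tick 14 = G

t=0: queue=[A,E] q_used=0 → run A
t=1: queue=[A,E] q_used=1 → run A
t=2: queue=[E,A,B] q_used=0 → run E
t=3: queue=[E,A,B,C] q_used=1 → run E
t=4: queue=[A,B,C,E,D,G,H] q_used=0 → run A
t=5: queue=[A,B,C,E,D,G,H] q_used=1 → run A
t=6: queue=[B,C,E,D,G,H,A] q_used=0 → run B
t=7: queue=[B,C,E,D,G,H,A,F] q_used=1 → run B
t=8: queue=[C,E,D,G,H,A,F,B] q_used=0 → run C
t=9: queue=[C,E,D,G,H,A,F,B] q_used=1 → run C
t=10: queue=[E,D,G,H,A,F,B,C] q_used=0 → run E
t=11: queue=[E,D,G,H,A,F,B,C] q_used=1 → run E
t=12: queue=[D,G,H,A,F,B,C,E] q_used=0 → run D
t=13: queue=[D,G,H,A,F,B,C,E] q_used=1 → run D
t=14: queue=[G,H,A,F,B,C,E,D] q_used=0 → run G
t=15: queue=[G,H,A,F,B,C,E,D] q_used=1 → run G
t=16: queue=[H,A,F,B,C,E,D] q_used=0 → run H
t=17: queue=[H,A,F,B,C,E,D] q_used=1 → run H
t=18: queue=[A,F,B,C,E,D,H] q_used=0 → run A
t=19: queue=[A,F,B,C,E,D,H] q_used=1 → run A
t=20: queue=[F,B,C,E,D,H,A] q_used=0 → run F
t=21: queue=[F,B,C,E,D,H,A] q_used=1 → run F
t=22: queue=[B,C,E,D,H,A,F] q_used=0 → run B
t=23: queue=[B,C,E,D,H,A,F] q_used=1 → run B
t=24: queue=[C,E,D,H,A,F,B] q_used=0 → run C
t=25: queue=[C,E,D,H,A,F,B] q_used=1 → run C
t=26: queue=[E,D,H,A,F,B] q_used=0 → run E
t=27: queue=[D,H,A,F,B] q_used=0 → run D
t=28: queue=[D,H,A,F,B] q_used=1 → run D
t=29: queue=[H,A,F,B,D] q_used=0 → run H
t=30: queue=[H,A,F,B,D] q_used=1 → run H
t=31: queue=[A,F,B,D,H] q_used=0 → run A
t=32: queue=[F,B,D,H] q_used=0 → run F
t=33: queue=[F,B,D,H] q_used=1 → run F
t=34: queue=[B,D,H,F] q_used=0 → run B
t=35: queue=[B,D,H,F] q_used=1 → run B
t=36: queue=[D,H,F] q_used=0 → run D
t=37: queue=[D,H,F] q_used=1 → run D
t=38: queue=[H,F,D] q_used=0 → run H
t=39: queue=[H,F,D] q_used=1 → run H
t=40: queue=[F,D,H] q_used=0 → run F
t=41: queue=[F,D,H] q_used=1 → run F
t=42: queue=[D,H,F] q_used=0 → run D
t=43: queue=[D,H,F] q_used=1 → run D
t=44: queue=[H,F] q_used=0 → run H
t=45: queue=[H,F] q_used=1 → run H
t=46: queue=[F] q_used=0 → run F
t=47: (idle)
t=48: (idle)
t=49: (idle)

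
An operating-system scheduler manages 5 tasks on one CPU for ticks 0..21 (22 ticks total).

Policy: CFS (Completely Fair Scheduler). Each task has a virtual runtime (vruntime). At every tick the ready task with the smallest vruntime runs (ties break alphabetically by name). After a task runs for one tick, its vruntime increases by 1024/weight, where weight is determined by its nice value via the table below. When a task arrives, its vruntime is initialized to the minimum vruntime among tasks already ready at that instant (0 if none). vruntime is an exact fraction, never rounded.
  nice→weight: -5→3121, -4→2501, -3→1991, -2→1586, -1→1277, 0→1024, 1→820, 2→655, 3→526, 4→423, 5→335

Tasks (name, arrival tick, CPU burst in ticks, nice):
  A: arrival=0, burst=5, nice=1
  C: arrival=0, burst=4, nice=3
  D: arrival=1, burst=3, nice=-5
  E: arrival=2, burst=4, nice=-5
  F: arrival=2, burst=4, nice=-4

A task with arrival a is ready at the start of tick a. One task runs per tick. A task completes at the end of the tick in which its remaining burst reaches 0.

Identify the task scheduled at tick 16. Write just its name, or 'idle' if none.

t=0: vr[A=0 C=0] → run A
t=1: vr[A=256/205 C=0 D=0] → run C
t=2: vr[A=256/205 C=512/263 D=0 E=0 F=0] → run D
t=3: vr[A=256/205 C=512/263 D=1024/3121 E=0 F=0] → run E
t=4: vr[A=256/205 C=512/263 D=1024/3121 E=1024/3121 F=0] → run F
t=5: vr[A=256/205 C=512/263 D=1024/3121 E=1024/3121 F=1024/2501] → run D
t=6: vr[A=256/205 C=512/263 D=2048/3121 E=1024/3121 F=1024/2501] → run E
t=7: vr[A=256/205 C=512/263 D=2048/3121 E=2048/3121 F=1024/2501] → run F
t=8: vr[A=256/205 C=512/263 D=2048/3121 E=2048/3121 F=2048/2501] → run D
t=9: vr[A=256/205 C=512/263 E=2048/3121 F=2048/2501] → run E
t=10: vr[A=256/205 C=512/263 E=3072/3121 F=2048/2501] → run F
t=11: vr[A=256/205 C=512/263 E=3072/3121 F=3072/2501] → run E
t=12: vr[A=256/205 C=512/263 F=3072/2501] → run F
t=13: vr[A=256/205 C=512/263] → run A
t=14: vr[A=512/205 C=512/263] → run C
t=15: vr[A=512/205 C=1024/263] → run A
t=16: vr[A=768/205 C=1024/263] → run A
t=17: vr[A=1024/205 C=1024/263] → run C
t=18: vr[A=1024/205 C=1536/263] → run A
t=19: vr[C=1536/263] → run C
t=20: (idle)
t=21: (idle)

running at tick 16 = A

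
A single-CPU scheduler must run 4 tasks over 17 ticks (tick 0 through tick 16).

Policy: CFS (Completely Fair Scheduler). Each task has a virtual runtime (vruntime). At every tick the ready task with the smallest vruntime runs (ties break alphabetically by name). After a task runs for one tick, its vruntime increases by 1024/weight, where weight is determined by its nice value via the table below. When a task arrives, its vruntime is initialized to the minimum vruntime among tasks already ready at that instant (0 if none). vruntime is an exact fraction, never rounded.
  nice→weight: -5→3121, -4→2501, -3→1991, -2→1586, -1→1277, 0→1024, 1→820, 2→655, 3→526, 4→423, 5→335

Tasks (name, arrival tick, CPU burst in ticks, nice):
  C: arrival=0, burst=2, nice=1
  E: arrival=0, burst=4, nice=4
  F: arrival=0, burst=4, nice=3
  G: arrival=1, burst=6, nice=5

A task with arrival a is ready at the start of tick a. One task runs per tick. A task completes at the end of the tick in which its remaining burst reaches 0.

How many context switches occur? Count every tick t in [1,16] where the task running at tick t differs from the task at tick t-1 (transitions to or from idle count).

t=0: vr[C=0 E=0 F=0] → run C
t=1: vr[C=256/205 E=0 F=0 G=0] → run E
t=2: vr[C=256/205 E=1024/423 F=0 G=0] → run F
t=3: vr[C=256/205 E=1024/423 F=512/263 G=0] → run G
t=4: vr[C=256/205 E=1024/423 F=512/263 G=1024/335] → run C
t=5: vr[E=1024/423 F=512/263 G=1024/335] → run F
t=6: vr[E=1024/423 F=1024/263 G=1024/335] → run E
t=7: vr[E=2048/423 F=1024/263 G=1024/335] → run G
t=8: vr[E=2048/423 F=1024/263 G=2048/335] → run F
t=9: vr[E=2048/423 F=1536/263 G=2048/335] → run E
t=10: vr[E=1024/141 F=1536/263 G=2048/335] → run F
t=11: vr[E=1024/141 G=2048/335] → run G
t=12: vr[E=1024/141 G=3072/335] → run E
t=13: vr[G=3072/335] → run G
t=14: vr[G=4096/335] → run G
t=15: vr[G=1024/67] → run G
t=16: (idle)

context switches = 14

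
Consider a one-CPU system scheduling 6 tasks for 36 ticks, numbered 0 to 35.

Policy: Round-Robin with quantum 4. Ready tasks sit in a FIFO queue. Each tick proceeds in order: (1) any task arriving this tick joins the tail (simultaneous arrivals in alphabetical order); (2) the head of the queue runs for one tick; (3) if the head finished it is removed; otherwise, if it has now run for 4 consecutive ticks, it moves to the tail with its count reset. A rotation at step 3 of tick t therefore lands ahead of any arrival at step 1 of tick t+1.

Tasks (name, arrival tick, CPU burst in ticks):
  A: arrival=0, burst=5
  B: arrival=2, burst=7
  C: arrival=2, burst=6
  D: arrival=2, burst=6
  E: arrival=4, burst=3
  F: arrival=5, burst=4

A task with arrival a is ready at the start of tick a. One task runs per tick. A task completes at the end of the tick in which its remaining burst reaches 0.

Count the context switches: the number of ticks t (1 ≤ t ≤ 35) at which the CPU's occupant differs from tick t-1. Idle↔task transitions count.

t=0: queue=[A] q_used=0 → run A
t=1: queue=[A] q_used=1 → run A
t=2: queue=[A,B,C,D] q_used=2 → run A
t=3: queue=[A,B,C,D] q_used=3 → run A
t=4: queue=[B,C,D,A,E] q_used=0 → run B
t=5: queue=[B,C,D,A,E,F] q_used=1 → run B
t=6: queue=[B,C,D,A,E,F] q_used=2 → run B
t=7: queue=[B,C,D,A,E,F] q_used=3 → run B
t=8: queue=[C,D,A,E,F,B] q_used=0 → run C
t=9: queue=[C,D,A,E,F,B] q_used=1 → run C
t=10: queue=[C,D,A,E,F,B] q_used=2 → run C
t=11: queue=[C,D,A,E,F,B] q_used=3 → run C
t=12: queue=[D,A,E,F,B,C] q_used=0 → run D
t=13: queue=[D,A,E,F,B,C] q_used=1 → run D
t=14: queue=[D,A,E,F,B,C] q_used=2 → run D
t=15: queue=[D,A,E,F,B,C] q_used=3 → run D
t=16: queue=[A,E,F,B,C,D] q_used=0 → run A
t=17: queue=[E,F,B,C,D] q_used=0 → run E
t=18: queue=[E,F,B,C,D] q_used=1 → run E
t=19: queue=[E,F,B,C,D] q_used=2 → run E
t=20: queue=[F,B,C,D] q_used=0 → run F
t=21: queue=[F,B,C,D] q_used=1 → run F
t=22: queue=[F,B,C,D] q_used=2 → run F
t=23: queue=[F,B,C,D] q_used=3 → run F
t=24: queue=[B,C,D] q_used=0 → run B
t=25: queue=[B,C,D] q_used=1 → run B
t=26: queue=[B,C,D] q_used=2 → run B
t=27: queue=[C,D] q_used=0 → run C
t=28: queue=[C,D] q_used=1 → run C
t=29: queue=[D] q_used=0 → run D
t=30: queue=[D] q_used=1 → run D
t=31: (idle)
t=32: (idle)
t=33: (idle)
t=34: (idle)
t=35: (idle)

context switches = 10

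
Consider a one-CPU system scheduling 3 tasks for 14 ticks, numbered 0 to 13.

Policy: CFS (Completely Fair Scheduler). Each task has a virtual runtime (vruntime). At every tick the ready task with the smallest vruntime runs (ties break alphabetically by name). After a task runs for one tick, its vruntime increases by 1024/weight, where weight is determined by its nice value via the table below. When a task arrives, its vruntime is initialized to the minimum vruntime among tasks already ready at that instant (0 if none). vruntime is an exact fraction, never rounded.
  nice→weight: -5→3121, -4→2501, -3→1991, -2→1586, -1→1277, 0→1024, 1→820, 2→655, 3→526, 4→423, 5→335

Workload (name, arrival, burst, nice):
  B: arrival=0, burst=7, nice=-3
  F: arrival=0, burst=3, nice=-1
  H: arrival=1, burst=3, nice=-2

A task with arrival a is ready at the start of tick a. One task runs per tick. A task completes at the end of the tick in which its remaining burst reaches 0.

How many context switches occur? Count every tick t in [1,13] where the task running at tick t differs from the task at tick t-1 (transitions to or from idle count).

t=0: vr[B=0 F=0] → run B
t=1: vr[B=1024/1991 F=0 H=0] → run F
t=2: vr[B=1024/1991 F=1024/1277 H=0] → run H
t=3: vr[B=1024/1991 F=1024/1277 H=512/793] → run B
t=4: vr[B=2048/1991 F=1024/1277 H=512/793] → run H
t=5: vr[B=2048/1991 F=1024/1277 H=1024/793] → run F
t=6: vr[B=2048/1991 F=2048/1277 H=1024/793] → run B
t=7: vr[B=3072/1991 F=2048/1277 H=1024/793] → run H
t=8: vr[B=3072/1991 F=2048/1277] → run B
t=9: vr[B=4096/1991 F=2048/1277] → run F
t=10: vr[B=4096/1991] → run B
t=11: vr[B=5120/1991] → run B
t=12: vr[B=6144/1991] → run B
t=13: (idle)

context switches = 11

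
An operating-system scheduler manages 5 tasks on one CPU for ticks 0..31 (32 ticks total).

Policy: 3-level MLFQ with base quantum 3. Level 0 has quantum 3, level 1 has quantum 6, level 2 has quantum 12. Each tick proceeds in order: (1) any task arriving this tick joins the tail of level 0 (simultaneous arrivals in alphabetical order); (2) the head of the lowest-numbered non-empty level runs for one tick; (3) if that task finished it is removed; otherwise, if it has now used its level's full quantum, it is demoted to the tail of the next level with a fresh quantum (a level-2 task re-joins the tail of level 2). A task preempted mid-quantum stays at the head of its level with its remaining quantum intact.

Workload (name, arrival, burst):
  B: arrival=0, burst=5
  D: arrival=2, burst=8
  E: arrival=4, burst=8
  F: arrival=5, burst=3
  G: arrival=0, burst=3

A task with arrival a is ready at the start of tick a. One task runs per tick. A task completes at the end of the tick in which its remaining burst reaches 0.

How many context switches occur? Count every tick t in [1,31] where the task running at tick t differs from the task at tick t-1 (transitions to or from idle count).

t=0: L0/L1/L2 = BG/-/- → run B
t=1: L0/L1/L2 = BG/-/- → run B
t=2: L0/L1/L2 = BGD/-/- → run B
t=3: L0/L1/L2 = GD/B/- → run G
t=4: L0/L1/L2 = GDE/B/- → run G
t=5: L0/L1/L2 = GDEF/B/- → run G
t=6: L0/L1/L2 = DEF/B/- → run D
t=7: L0/L1/L2 = DEF/B/- → run D
t=8: L0/L1/L2 = DEF/B/- → run D
t=9: L0/L1/L2 = EF/BD/- → run E
t=10: L0/L1/L2 = EF/BD/- → run E
t=11: L0/L1/L2 = EF/BD/- → run E
t=12: L0/L1/L2 = F/BDE/- → run F
t=13: L0/L1/L2 = F/BDE/- → run F
t=14: L0/L1/L2 = F/BDE/- → run F
t=15: L0/L1/L2 = -/BDE/- → run B
t=16: L0/L1/L2 = -/BDE/- → run B
t=17: L0/L1/L2 = -/DE/- → run D
t=18: L0/L1/L2 = -/DE/- → run D
t=19: L0/L1/L2 = -/DE/- → run D
t=20: L0/L1/L2 = -/DE/- → run D
t=21: L0/L1/L2 = -/DE/- → run D
t=22: L0/L1/L2 = -/E/- → run E
t=23: L0/L1/L2 = -/E/- → run E
t=24: L0/L1/L2 = -/E/- → run E
t=25: L0/L1/L2 = -/E/- → run E
t=26: L0/L1/L2 = -/E/- → run E
t=27: (idle)
t=28: (idle)
t=29: (idle)
t=30: (idle)
t=31: (idle)

context switches = 8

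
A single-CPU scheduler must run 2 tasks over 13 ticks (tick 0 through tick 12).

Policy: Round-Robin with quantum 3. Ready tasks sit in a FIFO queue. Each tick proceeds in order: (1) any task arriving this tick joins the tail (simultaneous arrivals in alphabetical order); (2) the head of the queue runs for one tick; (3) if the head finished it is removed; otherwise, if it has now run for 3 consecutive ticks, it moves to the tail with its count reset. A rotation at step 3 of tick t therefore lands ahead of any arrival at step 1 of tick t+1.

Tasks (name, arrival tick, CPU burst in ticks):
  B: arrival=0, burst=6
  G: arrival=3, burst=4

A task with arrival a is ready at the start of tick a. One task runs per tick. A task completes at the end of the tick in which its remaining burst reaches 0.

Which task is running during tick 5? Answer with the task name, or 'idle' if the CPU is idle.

running at tick 5 = B

t=0: queue=[B] q_used=0 → run B
t=1: queue=[B] q_used=1 → run B
t=2: queue=[B] q_used=2 → run B
t=3: queue=[B,G] q_used=0 → run B
t=4: queue=[B,G] q_used=1 → run B
t=5: queue=[B,G] q_used=2 → run B
t=6: queue=[G] q_used=0 → run G
t=7: queue=[G] q_used=1 → run G
t=8: queue=[G] q_used=2 → run G
t=9: queue=[G] q_used=0 → run G
t=10: (idle)
t=11: (idle)
t=12: (idle)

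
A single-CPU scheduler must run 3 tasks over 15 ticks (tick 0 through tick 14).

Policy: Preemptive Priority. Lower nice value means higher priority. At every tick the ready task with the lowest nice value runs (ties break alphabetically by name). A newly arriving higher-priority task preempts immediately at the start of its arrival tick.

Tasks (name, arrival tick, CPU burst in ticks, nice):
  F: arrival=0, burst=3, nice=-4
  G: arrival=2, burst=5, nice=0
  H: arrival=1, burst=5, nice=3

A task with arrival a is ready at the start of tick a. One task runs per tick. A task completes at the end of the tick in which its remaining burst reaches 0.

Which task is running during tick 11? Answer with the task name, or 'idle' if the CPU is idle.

t=0: ready={F} → run F
t=1: ready={F,H} → run F
t=2: ready={F,G,H} → run F
t=3: ready={G,H} → run G
t=4: ready={G,H} → run G
t=5: ready={G,H} → run G
t=6: ready={G,H} → run G
t=7: ready={G,H} → run G
t=8: ready={H} → run H
t=9: ready={H} → run H
t=10: ready={H} → run H
t=11: ready={H} → run H
t=12: ready={H} → run H
t=13: (idle)
t=14: (idle)

running at tick 11 = H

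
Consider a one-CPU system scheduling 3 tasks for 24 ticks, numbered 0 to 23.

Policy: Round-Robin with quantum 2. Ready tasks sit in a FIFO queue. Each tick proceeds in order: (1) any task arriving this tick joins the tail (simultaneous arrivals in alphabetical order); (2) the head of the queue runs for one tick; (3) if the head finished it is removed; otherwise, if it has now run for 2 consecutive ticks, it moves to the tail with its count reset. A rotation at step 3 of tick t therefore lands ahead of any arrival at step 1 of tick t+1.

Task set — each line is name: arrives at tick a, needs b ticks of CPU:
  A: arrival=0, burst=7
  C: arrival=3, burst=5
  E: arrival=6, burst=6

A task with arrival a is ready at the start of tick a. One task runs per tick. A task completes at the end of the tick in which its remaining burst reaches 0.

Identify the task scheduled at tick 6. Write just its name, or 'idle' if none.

running at tick 6 = A

t=0: queue=[A] q_used=0 → run A
t=1: queue=[A] q_used=1 → run A
t=2: queue=[A] q_used=0 → run A
t=3: queue=[A,C] q_used=1 → run A
t=4: queue=[C,A] q_used=0 → run C
t=5: queue=[C,A] q_used=1 → run C
t=6: queue=[A,C,E] q_used=0 → run A
t=7: queue=[A,C,E] q_used=1 → run A
t=8: queue=[C,E,A] q_used=0 → run C
t=9: queue=[C,E,A] q_used=1 → run C
t=10: queue=[E,A,C] q_used=0 → run E
t=11: queue=[E,A,C] q_used=1 → run E
t=12: queue=[A,C,E] q_used=0 → run A
t=13: queue=[C,E] q_used=0 → run C
t=14: queue=[E] q_used=0 → run E
t=15: queue=[E] q_used=1 → run E
t=16: queue=[E] q_used=0 → run E
t=17: queue=[E] q_used=1 → run E
t=18: (idle)
t=19: (idle)
t=20: (idle)
t=21: (idle)
t=22: (idle)
t=23: (idle)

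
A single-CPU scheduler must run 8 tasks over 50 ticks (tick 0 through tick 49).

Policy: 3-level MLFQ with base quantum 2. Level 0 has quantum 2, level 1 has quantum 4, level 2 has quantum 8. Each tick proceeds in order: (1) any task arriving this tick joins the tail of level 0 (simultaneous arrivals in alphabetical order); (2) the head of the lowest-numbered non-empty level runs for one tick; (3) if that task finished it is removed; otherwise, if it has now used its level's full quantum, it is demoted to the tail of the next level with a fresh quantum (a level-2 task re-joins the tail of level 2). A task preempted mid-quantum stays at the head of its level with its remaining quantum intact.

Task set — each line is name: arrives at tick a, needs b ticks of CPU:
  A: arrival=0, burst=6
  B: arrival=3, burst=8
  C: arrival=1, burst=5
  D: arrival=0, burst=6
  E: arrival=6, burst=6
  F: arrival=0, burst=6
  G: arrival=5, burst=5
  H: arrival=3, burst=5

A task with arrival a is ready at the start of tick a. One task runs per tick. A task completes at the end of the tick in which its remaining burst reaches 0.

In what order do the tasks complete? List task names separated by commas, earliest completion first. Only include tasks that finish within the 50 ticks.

completion order = A, D, F, C, H, G, E, B

t=0: L0/L1/L2 = ADF/-/- → run A
t=1: L0/L1/L2 = ADFC/-/- → run A
t=2: L0/L1/L2 = DFC/A/- → run D
t=3: L0/L1/L2 = DFCBH/A/- → run D
t=4: L0/L1/L2 = FCBH/AD/- → run F
t=5: L0/L1/L2 = FCBHG/AD/- → run F
t=6: L0/L1/L2 = CBHGE/ADF/- → run C
t=7: L0/L1/L2 = CBHGE/ADF/- → run C
t=8: L0/L1/L2 = BHGE/ADFC/- → run B
t=9: L0/L1/L2 = BHGE/ADFC/- → run B
t=10: L0/L1/L2 = HGE/ADFCB/- → run H
t=11: L0/L1/L2 = HGE/ADFCB/- → run H
t=12: L0/L1/L2 = GE/ADFCBH/- → run G
t=13: L0/L1/L2 = GE/ADFCBH/- → run G
t=14: L0/L1/L2 = E/ADFCBHG/- → run E
t=15: L0/L1/L2 = E/ADFCBHG/- → run E
t=16: L0/L1/L2 = -/ADFCBHGE/- → run A
t=17: L0/L1/L2 = -/ADFCBHGE/- → run A
t=18: L0/L1/L2 = -/ADFCBHGE/- → run A
t=19: L0/L1/L2 = -/ADFCBHGE/- → run A
t=20: L0/L1/L2 = -/DFCBHGE/- → run D
t=21: L0/L1/L2 = -/DFCBHGE/- → run D
t=22: L0/L1/L2 = -/DFCBHGE/- → run D
t=23: L0/L1/L2 = -/DFCBHGE/- → run D
t=24: L0/L1/L2 = -/FCBHGE/- → run F
t=25: L0/L1/L2 = -/FCBHGE/- → run F
t=26: L0/L1/L2 = -/FCBHGE/- → run F
t=27: L0/L1/L2 = -/FCBHGE/- → run F
t=28: L0/L1/L2 = -/CBHGE/- → run C
t=29: L0/L1/L2 = -/CBHGE/- → run C
t=30: L0/L1/L2 = -/CBHGE/- → run C
t=31: L0/L1/L2 = -/BHGE/- → run B
t=32: L0/L1/L2 = -/BHGE/- → run B
t=33: L0/L1/L2 = -/BHGE/- → run B
t=34: L0/L1/L2 = -/BHGE/- → run B
t=35: L0/L1/L2 = -/HGE/B → run H
t=36: L0/L1/L2 = -/HGE/B → run H
t=37: L0/L1/L2 = -/HGE/B → run H
t=38: L0/L1/L2 = -/GE/B → run G
t=39: L0/L1/L2 = -/GE/B → run G
t=40: L0/L1/L2 = -/GE/B → run G
t=41: L0/L1/L2 = -/E/B → run E
t=42: L0/L1/L2 = -/E/B → run E
t=43: L0/L1/L2 = -/E/B → run E
t=44: L0/L1/L2 = -/E/B → run E
t=45: L0/L1/L2 = -/-/B → run B
t=46: L0/L1/L2 = -/-/B → run B
t=47: (idle)
t=48: (idle)
t=49: (idle)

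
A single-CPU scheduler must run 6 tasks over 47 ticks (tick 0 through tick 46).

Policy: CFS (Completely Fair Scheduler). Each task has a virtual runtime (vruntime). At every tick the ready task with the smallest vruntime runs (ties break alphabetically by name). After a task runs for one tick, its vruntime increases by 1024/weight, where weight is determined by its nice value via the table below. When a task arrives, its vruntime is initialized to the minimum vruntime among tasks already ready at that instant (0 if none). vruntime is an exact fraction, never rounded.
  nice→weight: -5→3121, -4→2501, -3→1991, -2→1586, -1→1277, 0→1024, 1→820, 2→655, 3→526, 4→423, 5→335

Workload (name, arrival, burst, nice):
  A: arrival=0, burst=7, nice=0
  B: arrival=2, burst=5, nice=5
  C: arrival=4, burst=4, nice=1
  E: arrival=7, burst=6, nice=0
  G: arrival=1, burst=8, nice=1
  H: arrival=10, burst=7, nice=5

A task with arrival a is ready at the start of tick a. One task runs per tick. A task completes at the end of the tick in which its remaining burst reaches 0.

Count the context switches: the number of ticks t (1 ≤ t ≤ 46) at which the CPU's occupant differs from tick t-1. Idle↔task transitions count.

context switches = 34

t=0: vr[A=0] → run A
t=1: vr[A=1 G=1] → run A
t=2: vr[A=2 B=1 G=1] → run B
t=3: vr[A=2 B=1359/335 G=1] → run G
t=4: vr[A=2 B=1359/335 C=2 G=461/205] → run A
t=5: vr[A=3 B=1359/335 C=2 G=461/205] → run C
t=6: vr[A=3 B=1359/335 C=666/205 G=461/205] → run G
t=7: vr[A=3 B=1359/335 C=666/205 E=3 G=717/205] → run A
t=8: vr[A=4 B=1359/335 C=666/205 E=3 G=717/205] → run E
t=9: vr[A=4 B=1359/335 C=666/205 E=4 G=717/205] → run C
t=10: vr[A=4 B=1359/335 C=922/205 E=4 G=717/205 H=717/205] → run G
t=11: vr[A=4 B=1359/335 C=922/205 E=4 G=973/205 H=717/205] → run H
t=12: vr[A=4 B=1359/335 C=922/205 E=4 G=973/205 H=90023/13735] → run A
t=13: vr[A=5 B=1359/335 C=922/205 E=4 G=973/205 H=90023/13735] → run E
t=14: vr[A=5 B=1359/335 C=922/205 E=5 G=973/205 H=90023/13735] → run B
t=15: vr[A=5 B=2383/335 C=922/205 E=5 G=973/205 H=90023/13735] → run C
t=16: vr[A=5 B=2383/335 C=1178/205 E=5 G=973/205 H=90023/13735] → run G
t=17: vr[A=5 B=2383/335 C=1178/205 E=5 G=1229/205 H=90023/13735] → run A
t=18: vr[A=6 B=2383/335 C=1178/205 E=5 G=1229/205 H=90023/13735] → run E
t=19: vr[A=6 B=2383/335 C=1178/205 E=6 G=1229/205 H=90023/13735] → run C
t=20: vr[A=6 B=2383/335 E=6 G=1229/205 H=90023/13735] → run G
t=21: vr[A=6 B=2383/335 E=6 G=297/41 H=90023/13735] → run A
t=22: vr[B=2383/335 E=6 G=297/41 H=90023/13735] → run E
t=23: vr[B=2383/335 E=7 G=297/41 H=90023/13735] → run H
t=24: vr[B=2383/335 E=7 G=297/41 H=132007/13735] → run E
t=25: vr[B=2383/335 E=8 G=297/41 H=132007/13735] → run B
t=26: vr[B=3407/335 E=8 G=297/41 H=132007/13735] → run G
t=27: vr[B=3407/335 E=8 G=1741/205 H=132007/13735] → run E
t=28: vr[B=3407/335 G=1741/205 H=132007/13735] → run G
t=29: vr[B=3407/335 G=1997/205 H=132007/13735] → run H
t=30: vr[B=3407/335 G=1997/205 H=173991/13735] → run G
t=31: vr[B=3407/335 H=173991/13735] → run B
t=32: vr[B=4431/335 H=173991/13735] → run H
t=33: vr[B=4431/335 H=43195/2747] → run B
t=34: vr[H=43195/2747] → run H
t=35: vr[H=257959/13735] → run H
t=36: vr[H=299943/13735] → run H
t=37: (idle)
t=38: (idle)
t=39: (idle)
t=40: (idle)
t=41: (idle)
t=42: (idle)
t=43: (idle)
t=44: (idle)
t=45: (idle)
t=46: (idle)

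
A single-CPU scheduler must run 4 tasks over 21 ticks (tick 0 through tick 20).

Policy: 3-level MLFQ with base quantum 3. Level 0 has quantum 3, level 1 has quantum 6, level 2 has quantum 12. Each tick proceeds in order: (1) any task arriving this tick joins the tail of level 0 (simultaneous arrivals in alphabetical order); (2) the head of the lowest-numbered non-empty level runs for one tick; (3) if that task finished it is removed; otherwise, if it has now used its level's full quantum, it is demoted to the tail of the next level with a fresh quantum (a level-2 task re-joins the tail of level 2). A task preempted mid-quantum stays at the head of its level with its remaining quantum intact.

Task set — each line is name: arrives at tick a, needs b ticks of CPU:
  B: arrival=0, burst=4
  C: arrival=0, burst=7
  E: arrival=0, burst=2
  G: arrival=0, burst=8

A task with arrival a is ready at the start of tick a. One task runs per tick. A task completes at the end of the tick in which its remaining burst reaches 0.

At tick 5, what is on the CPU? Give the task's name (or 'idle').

t=0: L0/L1/L2 = BCEG/-/- → run B
t=1: L0/L1/L2 = BCEG/-/- → run B
t=2: L0/L1/L2 = BCEG/-/- → run B
t=3: L0/L1/L2 = CEG/B/- → run C
t=4: L0/L1/L2 = CEG/B/- → run C
t=5: L0/L1/L2 = CEG/B/- → run C
t=6: L0/L1/L2 = EG/BC/- → run E
t=7: L0/L1/L2 = EG/BC/- → run E
t=8: L0/L1/L2 = G/BC/- → run G
t=9: L0/L1/L2 = G/BC/- → run G
t=10: L0/L1/L2 = G/BC/- → run G
t=11: L0/L1/L2 = -/BCG/- → run B
t=12: L0/L1/L2 = -/CG/- → run C
t=13: L0/L1/L2 = -/CG/- → run C
t=14: L0/L1/L2 = -/CG/- → run C
t=15: L0/L1/L2 = -/CG/- → run C
t=16: L0/L1/L2 = -/G/- → run G
t=17: L0/L1/L2 = -/G/- → run G
t=18: L0/L1/L2 = -/G/- → run G
t=19: L0/L1/L2 = -/G/- → run G
t=20: L0/L1/L2 = -/G/- → run G

running at tick 5 = C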